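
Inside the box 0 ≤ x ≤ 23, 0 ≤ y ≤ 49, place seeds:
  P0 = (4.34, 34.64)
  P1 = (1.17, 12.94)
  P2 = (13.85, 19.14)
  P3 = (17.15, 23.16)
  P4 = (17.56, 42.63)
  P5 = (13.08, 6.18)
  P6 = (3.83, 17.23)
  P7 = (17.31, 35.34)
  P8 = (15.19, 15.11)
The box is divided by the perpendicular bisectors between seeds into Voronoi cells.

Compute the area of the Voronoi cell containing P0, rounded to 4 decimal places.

Area of P0's cell: 214.5092

1. box [0,23]×[0,49]: [(0, 0) (23, 0) (23, 49) (0, 49)]
2. ⊥bis P0·P1 via (2.755,23.79): [(0, 24.1925) (23, 20.8326) (23, 49) (0, 49)]  |A|=609.2124
3. ⊥bis P0·P2 via (9.095,26.89): [(0, 24.1925) (3.7948, 23.6381) (23, 35.4214) (23, 49) (0, 49)]  |A|=469.1219
4. ⊥bis P0·P3 via (10.745,28.9): [(0, 24.1925) (3.7948, 23.6381) (8.7589, 26.6838) (23, 42.5748) (23, 49) (0, 49)]  |A|=418.1857
5. ⊥bis P0·P4 via (10.95,38.635): [(0, 24.1925) (3.7948, 23.6381) (8.7589, 26.6838) (14.3813, 32.9576) (4.6855, 49) (0, 49)]  |A|=243.5934
6. ⊥bis P0·P5 via (8.71,20.41): [(0, 24.1925) (3.7948, 23.6381) (8.7589, 26.6838) (14.3813, 32.9576) (4.6855, 49) (0, 49)]  |A|=243.5934
7. ⊥bis P0·P6 via (4.085,25.935): [(0, 26.0547) (7.3811, 25.8384) (8.7589, 26.6838) (14.3813, 32.9576) (4.6855, 49) (0, 49)]  |A|=231.5518
8. ⊥bis P0·P7 via (10.825,34.99): [(0, 26.0547) (7.3811, 25.8384) (8.7589, 26.6838) (11.1305, 29.3301) (10.5967, 39.2195) (4.6855, 49) (0, 49)]  |A|=214.5092
9. ⊥bis P0·P8 via (9.765,24.875): [(0, 26.0547) (7.3811, 25.8384) (8.7589, 26.6838) (11.1305, 29.3301) (10.5967, 39.2195) (4.6855, 49) (0, 49)]  |A|=214.5092
10. canonical 7-gon: [(0, 26.0547) (7.3811, 25.8384) (8.7589, 26.6838) (11.1305, 29.3301) (10.5967, 39.2195) (4.6855, 49) (0, 49)]
11. shoelace: 214.5092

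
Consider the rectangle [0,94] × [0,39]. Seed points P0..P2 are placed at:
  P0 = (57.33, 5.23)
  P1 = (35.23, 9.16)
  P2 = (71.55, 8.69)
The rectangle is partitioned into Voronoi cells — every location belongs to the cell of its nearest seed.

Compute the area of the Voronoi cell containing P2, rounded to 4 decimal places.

1. box [0,94]×[0,39]: [(0, 0) (94, 0) (94, 39) (0, 39)]
2. ⊥bis P2·P0 via (64.44,6.96): [(66.1335, 0) (94, 0) (94, 39) (56.6441, 39)]  |A|=1271.8377
3. ⊥bis P2·P1 via (53.39,8.925): [(66.1335, 0) (94, 0) (94, 39) (56.6441, 39)]  |A|=1271.8377
4. canonical 4-gon: [(66.1335, 0) (94, 0) (94, 39) (56.6441, 39)]
5. shoelace: 1271.8377

Area of P2's cell: 1271.8377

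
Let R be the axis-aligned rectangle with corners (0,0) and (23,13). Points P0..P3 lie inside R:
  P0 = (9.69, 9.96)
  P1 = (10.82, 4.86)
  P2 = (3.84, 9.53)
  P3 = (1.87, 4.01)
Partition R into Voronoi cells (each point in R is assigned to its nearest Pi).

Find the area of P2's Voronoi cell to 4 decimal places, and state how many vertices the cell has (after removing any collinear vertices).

1. box [0,23]×[0,13]: [(0, 0) (23, 0) (23, 13) (0, 13)]
2. ⊥bis P2·P0 via (6.765,9.745): [(0, 0) (7.4813, 0) (6.5257, 13) (0, 13)]  |A|=91.0458
3. ⊥bis P2·P1 via (7.33,7.195): [(0, 0) (2.5162, 0) (6.9898, 6.6865) (6.5257, 13) (0, 13)]  |A|=74.446
4. ⊥bis P2·P3 via (2.855,6.77): [(0, 7.7889) (6.2379, 5.5627) (6.9898, 6.6865) (6.5257, 13) (0, 13)]  |A|=43.1545
5. canonical 5-gon: [(0, 7.7889) (6.2379, 5.5627) (6.9898, 6.6865) (6.5257, 13) (0, 13)]
6. shoelace: 43.1545

Area of P2's cell: 43.1545 (5 vertices)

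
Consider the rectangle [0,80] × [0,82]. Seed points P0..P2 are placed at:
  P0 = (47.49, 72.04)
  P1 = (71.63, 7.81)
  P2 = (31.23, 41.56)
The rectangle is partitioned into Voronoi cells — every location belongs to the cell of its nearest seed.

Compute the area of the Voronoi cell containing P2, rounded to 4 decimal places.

1. box [0,80]×[0,82]: [(0, 0) (80, 0) (80, 82) (0, 82)]
2. ⊥bis P2·P0 via (39.36,56.8): [(0, 77.7972) (0, 0) (80, 0) (80, 35.12)]  |A|=4516.6866
3. ⊥bis P2·P1 via (51.43,24.685): [(66.2674, 42.4459) (0, 77.7972) (0, 0) (30.8082, 0)]  |A|=3231.5481
4. canonical 4-gon: [(66.2674, 42.4459) (0, 77.7972) (0, 0) (30.8082, 0)]
5. shoelace: 3231.5481

Area of P2's cell: 3231.5481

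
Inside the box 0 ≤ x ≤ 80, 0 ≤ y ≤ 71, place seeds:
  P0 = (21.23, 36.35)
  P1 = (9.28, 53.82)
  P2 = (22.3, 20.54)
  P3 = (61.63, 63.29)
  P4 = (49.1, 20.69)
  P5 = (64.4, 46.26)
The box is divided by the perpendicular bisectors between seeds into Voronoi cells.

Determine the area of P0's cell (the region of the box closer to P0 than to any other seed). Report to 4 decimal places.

Area of P0's cell: 782.4854

1. box [0,80]×[0,71]: [(0, 0) (80, 0) (80, 71) (0, 71)]
2. ⊥bis P0·P1 via (15.255,45.085): [(0, 34.6501) (0, 0) (80, 0) (80, 71) (53.1408, 71)]  |A|=4714.1697
3. ⊥bis P0·P2 via (21.765,28.445): [(0, 34.6501) (0, 26.972) (80, 32.3863) (80, 71) (53.1408, 71)]  |A|=2339.84
4. ⊥bis P0·P3 via (41.43,49.82): [(35.3991, 58.8641) (0, 34.6501) (0, 26.972) (54.2189, 30.6414)]  |A|=935.5309
5. ⊥bis P0·P4 via (35.165,28.52): [(44.5252, 45.1783) (35.3991, 58.8641) (0, 34.6501) (0, 26.972) (35.6509, 29.3848)]  |A|=794.4799
6. ⊥bis P0·P5 via (42.815,41.305): [(42.6798, 41.894) (40.5612, 51.1228) (35.3991, 58.8641) (0, 34.6501) (0, 26.972) (35.6509, 29.3848)]  |A|=782.4854
7. canonical 6-gon: [(42.6798, 41.894) (40.5612, 51.1228) (35.3991, 58.8641) (0, 34.6501) (0, 26.972) (35.6509, 29.3848)]
8. shoelace: 782.4854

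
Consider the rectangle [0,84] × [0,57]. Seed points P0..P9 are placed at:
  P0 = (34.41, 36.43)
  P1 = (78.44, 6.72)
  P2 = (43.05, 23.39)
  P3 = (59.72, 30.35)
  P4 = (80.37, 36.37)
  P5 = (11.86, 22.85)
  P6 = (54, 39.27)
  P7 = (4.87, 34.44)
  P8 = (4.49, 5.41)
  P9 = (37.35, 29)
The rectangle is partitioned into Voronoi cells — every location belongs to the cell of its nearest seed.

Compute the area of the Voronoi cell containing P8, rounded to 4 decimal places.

1. box [0,84]×[0,57]: [(0, 0) (84, 0) (84, 57) (0, 57)]
2. ⊥bis P8·P0 via (19.45,20.92): [(0, 39.6803) (0, 0) (41.1391, 0)]  |A|=816.2059
3. ⊥bis P8·P1 via (41.465,6.065): [(0, 39.6803) (0, 0) (41.1391, 0)]  |A|=816.2059
4. ⊥bis P8·P2 via (23.77,14.4): [(21.7759, 18.6766) (0, 39.6803) (0, 0) (30.4845, 0)]  |A|=716.7101
5. ⊥bis P8·P3 via (32.105,17.88): [(21.7759, 18.6766) (0, 39.6803) (0, 0) (30.4845, 0)]  |A|=716.7101
6. ⊥bis P8·P4 via (42.43,20.89): [(21.7759, 18.6766) (0, 39.6803) (0, 0) (30.4845, 0)]  |A|=716.7101
7. ⊥bis P8·P5 via (8.175,14.13): [(27.7539, 5.8561) (0, 17.5847) (0, 0) (30.4845, 0)]  |A|=333.2823
8. ⊥bis P8·P6 via (29.245,22.34): [(27.7539, 5.8561) (0, 17.5847) (0, 0) (30.4845, 0)]  |A|=333.2823
9. ⊥bis P8·P7 via (4.68,19.925): [(27.7539, 5.8561) (0, 17.5847) (0, 0) (30.4845, 0)]  |A|=333.2823
10. ⊥bis P8·P9 via (20.92,17.205): [(27.7539, 5.8561) (0, 17.5847) (0, 0) (30.4845, 0)]  |A|=333.2823
11. canonical 4-gon: [(27.7539, 5.8561) (0, 17.5847) (0, 0) (30.4845, 0)]
12. shoelace: 333.2823

Area of P8's cell: 333.2823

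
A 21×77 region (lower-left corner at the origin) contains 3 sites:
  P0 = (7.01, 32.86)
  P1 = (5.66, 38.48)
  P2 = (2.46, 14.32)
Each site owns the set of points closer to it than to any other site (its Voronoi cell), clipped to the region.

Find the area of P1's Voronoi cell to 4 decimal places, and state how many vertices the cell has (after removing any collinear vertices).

Area of P1's cell: 846.9197 (4 vertices)

1. box [0,21]×[0,77]: [(0, 0) (21, 0) (21, 77) (0, 77)]
2. ⊥bis P1·P0 via (6.335,35.67): [(0, 34.1482) (21, 39.1927) (21, 77) (0, 77)]  |A|=846.9197
3. ⊥bis P1·P2 via (4.06,26.4): [(0, 34.1482) (21, 39.1927) (21, 77) (0, 77)]  |A|=846.9197
4. canonical 4-gon: [(0, 34.1482) (21, 39.1927) (21, 77) (0, 77)]
5. shoelace: 846.9197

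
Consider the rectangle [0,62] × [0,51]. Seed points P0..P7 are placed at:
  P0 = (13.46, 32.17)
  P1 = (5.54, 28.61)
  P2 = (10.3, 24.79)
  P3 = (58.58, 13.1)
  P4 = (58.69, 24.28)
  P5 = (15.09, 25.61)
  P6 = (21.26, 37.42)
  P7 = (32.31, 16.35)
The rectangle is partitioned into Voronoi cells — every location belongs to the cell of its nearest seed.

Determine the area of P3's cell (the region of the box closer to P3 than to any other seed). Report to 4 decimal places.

1. box [0,62]×[0,51]: [(0, 0) (62, 0) (62, 51) (0, 51)]
2. ⊥bis P3·P0 via (36.02,22.635): [(26.4533, 0) (62, 0) (62, 51) (48.0085, 51)]  |A|=1263.2244
3. ⊥bis P3·P1 via (32.06,20.855): [(26.4533, 0) (62, 0) (62, 51) (48.0085, 51)]  |A|=1263.2244
4. ⊥bis P3·P2 via (34.44,18.945): [(34.4126, 18.8319) (29.8529, 0) (62, 0) (62, 51) (48.0085, 51)]  |A|=1231.2143
5. ⊥bis P3·P4 via (58.635,18.69): [(34.4532, 18.9279) (34.4126, 18.8319) (29.8529, 0) (62, 0) (62, 18.6569)]  |A|=561.3714
6. ⊥bis P3·P5 via (36.835,19.355): [(36.7058, 18.9058) (31.2675, 0) (62, 0) (62, 18.6569)]  |A|=526.4666
7. ⊥bis P3·P6 via (39.92,25.26): [(36.7058, 18.9058) (31.2675, 0) (62, 0) (62, 18.6569)]  |A|=526.4666
8. ⊥bis P3·P7 via (45.445,14.725): [(45.951, 18.8148) (43.6233, 0) (62, 0) (62, 18.6569)]  |A|=322.5895
9. canonical 4-gon: [(45.951, 18.8148) (43.6233, 0) (62, 0) (62, 18.6569)]
10. shoelace: 322.5895

Area of P3's cell: 322.5895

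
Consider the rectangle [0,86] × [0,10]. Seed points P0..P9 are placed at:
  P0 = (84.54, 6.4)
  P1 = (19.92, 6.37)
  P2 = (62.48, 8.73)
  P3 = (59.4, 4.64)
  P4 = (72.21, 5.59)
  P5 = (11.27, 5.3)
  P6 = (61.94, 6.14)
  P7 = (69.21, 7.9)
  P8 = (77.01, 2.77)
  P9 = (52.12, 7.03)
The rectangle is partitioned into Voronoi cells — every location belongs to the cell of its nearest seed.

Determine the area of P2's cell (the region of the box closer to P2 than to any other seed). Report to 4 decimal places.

Area of P2's cell: 20.0816

1. box [0,86]×[0,10]: [(0, 0) (86, 0) (86, 10) (0, 10)]
2. ⊥bis P2·P0 via (73.51,7.565): [(0, 0) (72.711, 0) (73.7672, 10) (0, 10)]  |A|=732.3908
3. ⊥bis P2·P1 via (41.2,7.55): [(41.6187, 0) (72.711, 0) (73.7672, 10) (41.0641, 10)]  |A|=318.9768
4. ⊥bis P2·P3 via (60.94,6.685): [(69.8172, 0) (72.711, 0) (73.7672, 10) (56.5379, 10)]  |A|=100.6153
5. ⊥bis P2·P4 via (67.345,7.16): [(65.9694, 2.8975) (68.2615, 10) (56.5379, 10)]  |A|=41.6331
6. ⊥bis P2·P5 via (36.875,7.015): [(65.9694, 2.8975) (68.2615, 10) (56.5379, 10)]  |A|=41.6331
7. ⊥bis P2·P6 via (62.21,7.435): [(59.0765, 8.0883) (67.1044, 6.4145) (68.2615, 10) (56.5379, 10)]  |A|=26.5661
8. ⊥bis P2·P7 via (65.845,8.315): [(59.0765, 8.0883) (65.6481, 6.7182) (66.0528, 10) (56.5379, 10)]  |A|=20.1553
9. ⊥bis P2·P8 via (69.745,5.75): [(59.0765, 8.0883) (65.6481, 6.7182) (66.0528, 10) (56.5379, 10)]  |A|=20.1553
10. ⊥bis P2·P9 via (57.3,7.88): [(57.0105, 9.6441) (59.0765, 8.0883) (65.6481, 6.7182) (66.0528, 10) (56.9521, 10)]  |A|=20.0816
11. canonical 5-gon: [(57.0105, 9.6441) (59.0765, 8.0883) (65.6481, 6.7182) (66.0528, 10) (56.9521, 10)]
12. shoelace: 20.0816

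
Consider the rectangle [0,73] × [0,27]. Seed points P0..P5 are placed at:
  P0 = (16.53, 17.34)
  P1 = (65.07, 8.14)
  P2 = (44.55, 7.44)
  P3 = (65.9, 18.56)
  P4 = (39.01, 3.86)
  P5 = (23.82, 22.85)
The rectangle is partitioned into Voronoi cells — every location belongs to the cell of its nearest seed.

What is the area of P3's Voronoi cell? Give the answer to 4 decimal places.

1. box [0,73]×[0,27]: [(0, 0) (73, 0) (73, 27) (0, 27)]
2. ⊥bis P3·P0 via (41.215,17.95): [(41.6586, 0) (73, 0) (73, 27) (40.9914, 27)]  |A|=855.2259
3. ⊥bis P3·P1 via (65.485,13.35): [(41.281, 15.278) (73, 12.7514) (73, 27) (40.9914, 27)]  |A|=413.5789
4. ⊥bis P3·P2 via (55.225,13): [(54.5907, 14.2178) (73, 12.7514) (73, 27) (47.9332, 27)]  |A|=291.3579
5. ⊥bis P3·P4 via (52.455,11.21): [(54.5907, 14.2178) (73, 12.7514) (73, 27) (47.9332, 27)]  |A|=291.3579
6. ⊥bis P3·P5 via (44.86,20.705): [(54.5907, 14.2178) (73, 12.7514) (73, 27) (47.9332, 27)]  |A|=291.3579
7. canonical 4-gon: [(54.5907, 14.2178) (73, 12.7514) (73, 27) (47.9332, 27)]
8. shoelace: 291.3579

Area of P3's cell: 291.3579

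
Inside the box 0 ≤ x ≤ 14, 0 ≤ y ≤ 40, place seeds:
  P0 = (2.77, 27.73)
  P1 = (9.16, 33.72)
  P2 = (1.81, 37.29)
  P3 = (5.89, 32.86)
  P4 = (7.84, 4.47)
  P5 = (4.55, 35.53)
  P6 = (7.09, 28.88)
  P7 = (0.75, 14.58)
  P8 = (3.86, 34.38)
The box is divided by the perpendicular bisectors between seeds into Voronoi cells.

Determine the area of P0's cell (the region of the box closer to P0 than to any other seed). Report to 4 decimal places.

1. box [0,14]×[0,40]: [(0, 0) (14, 0) (14, 40) (0, 40)]
2. ⊥bis P0·P1 via (5.965,30.725): [(0, 37.0883) (0, 0) (14, 0) (14, 22.1534)]  |A|=414.6924
3. ⊥bis P0·P2 via (2.29,32.51): [(4.1195, 32.6937) (0, 32.28) (0, 0) (14, 0) (14, 22.1534)]  |A|=404.7885
4. ⊥bis P0·P3 via (4.33,30.295): [(9.071, 27.4116) (0.915, 32.3719) (0, 32.28) (0, 0) (14, 0) (14, 22.1534)]  |A|=395.5286
5. ⊥bis P0·P4 via (5.305,16.1): [(9.071, 27.4116) (0.915, 32.3719) (0, 32.28) (0, 14.9437) (14, 17.9953) (14, 22.1534)]  |A|=164.9561
6. ⊥bis P0·P5 via (3.66,31.63): [(9.071, 27.4116) (1.2191, 32.187) (0.5635, 32.3366) (0, 32.28) (0, 14.9437) (14, 17.9953) (14, 22.1534)]  |A|=164.9183
7. ⊥bis P0·P6 via (4.93,28.305): [(4.4138, 30.244) (1.2191, 32.187) (0.5635, 32.3366) (0, 32.28) (0, 14.9437) (8.0214, 16.6921)]  |A|=96.8628
8. ⊥bis P0·P7 via (1.76,21.155): [(7.0497, 20.3424) (4.4138, 30.244) (1.2191, 32.187) (0.5635, 32.3366) (0, 32.28) (0, 21.4254)]  |A|=58.526
9. ⊥bis P0·P8 via (3.315,31.055): [(7.0497, 20.3424) (4.4138, 30.244) (2.9938, 31.1076) (0, 31.5984) (0, 21.4254)]  |A|=56.8695
10. canonical 5-gon: [(7.0497, 20.3424) (4.4138, 30.244) (2.9938, 31.1076) (0, 31.5984) (0, 21.4254)]
11. shoelace: 56.8695

Area of P0's cell: 56.8695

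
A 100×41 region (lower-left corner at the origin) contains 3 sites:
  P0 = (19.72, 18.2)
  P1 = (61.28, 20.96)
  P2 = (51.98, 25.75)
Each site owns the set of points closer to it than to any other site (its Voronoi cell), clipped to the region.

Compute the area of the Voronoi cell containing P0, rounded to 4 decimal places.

1. box [0,100]×[0,41]: [(0, 0) (100, 0) (100, 41) (0, 41)]
2. ⊥bis P0·P1 via (40.5,19.58): [(0, 0) (41.8003, 0) (39.0775, 41) (0, 41)]  |A|=1657.995
3. ⊥bis P0·P2 via (35.85,21.975): [(0, 0) (40.9929, 0) (31.3975, 41) (0, 41)]  |A|=1484.0033
4. canonical 4-gon: [(0, 0) (40.9929, 0) (31.3975, 41) (0, 41)]
5. shoelace: 1484.0033

Area of P0's cell: 1484.0033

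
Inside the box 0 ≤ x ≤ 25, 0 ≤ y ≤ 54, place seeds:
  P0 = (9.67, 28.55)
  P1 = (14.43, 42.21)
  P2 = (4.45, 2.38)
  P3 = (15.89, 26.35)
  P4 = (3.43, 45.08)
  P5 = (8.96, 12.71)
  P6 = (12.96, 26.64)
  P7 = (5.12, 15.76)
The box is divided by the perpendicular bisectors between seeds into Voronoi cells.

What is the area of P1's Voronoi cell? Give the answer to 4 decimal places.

Area of P1's cell: 297.7524

1. box [0,25]×[0,54]: [(0, 0) (25, 0) (25, 54) (0, 54)]
2. ⊥bis P1·P0 via (12.05,35.38): [(0, 39.579) (25, 30.8674) (25, 54) (0, 54)]  |A|=469.4202
3. ⊥bis P1·P2 via (9.44,22.295): [(0, 39.579) (25, 30.8674) (25, 54) (0, 54)]  |A|=469.4202
4. ⊥bis P1·P3 via (15.16,34.28): [(0, 39.579) (15.197, 34.2834) (25, 35.1858) (25, 54) (0, 54)]  |A|=448.2534
5. ⊥bis P1·P4 via (8.93,43.645): [(7.2133, 37.0654) (15.197, 34.2834) (25, 35.1858) (25, 54) (11.6317, 54)]  |A|=297.7524
6. ⊥bis P1·P5 via (11.695,27.46): [(7.2133, 37.0654) (15.197, 34.2834) (25, 35.1858) (25, 54) (11.6317, 54)]  |A|=297.7524
7. ⊥bis P1·P6 via (13.695,34.425): [(7.2133, 37.0654) (15.197, 34.2834) (25, 35.1858) (25, 54) (11.6317, 54)]  |A|=297.7524
8. ⊥bis P1·P7 via (9.775,28.985): [(7.2133, 37.0654) (15.197, 34.2834) (25, 35.1858) (25, 54) (11.6317, 54)]  |A|=297.7524
9. canonical 5-gon: [(7.2133, 37.0654) (15.197, 34.2834) (25, 35.1858) (25, 54) (11.6317, 54)]
10. shoelace: 297.7524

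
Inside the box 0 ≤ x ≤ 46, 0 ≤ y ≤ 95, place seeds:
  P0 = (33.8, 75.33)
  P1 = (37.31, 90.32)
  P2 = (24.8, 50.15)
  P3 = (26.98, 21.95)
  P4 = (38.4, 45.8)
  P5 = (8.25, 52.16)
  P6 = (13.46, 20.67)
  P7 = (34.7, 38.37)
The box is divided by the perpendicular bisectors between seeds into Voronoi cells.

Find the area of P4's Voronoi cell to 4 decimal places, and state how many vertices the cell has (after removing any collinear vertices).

1. box [0,46]×[0,95]: [(0, 0) (46, 0) (46, 95) (0, 95)]
2. ⊥bis P4·P0 via (36.1,60.565): [(0, 54.9416) (0, 0) (46, 0) (46, 62.1072)]  |A|=2692.1207
3. ⊥bis P4·P1 via (37.855,68.06): [(0, 54.9416) (0, 0) (46, 0) (46, 62.1072)]  |A|=2692.1207
4. ⊥bis P4·P2 via (31.6,47.975): [(35.6021, 60.4874) (16.2551, 0) (46, 0) (46, 62.1072)]  |A|=1222.4886
5. ⊥bis P4·P3 via (32.69,33.875): [(35.6021, 60.4874) (27.8338, 36.2003) (46, 27.5018) (46, 62.1072)]  |A|=434.2995
6. ⊥bis P4·P5 via (23.325,48.98): [(35.6021, 60.4874) (27.8338, 36.2003) (46, 27.5018) (46, 62.1072)]  |A|=434.2995
7. ⊥bis P4·P6 via (25.93,33.235): [(35.6021, 60.4874) (27.8338, 36.2003) (46, 27.5018) (46, 62.1072)]  |A|=434.2995
8. ⊥bis P4·P7 via (36.55,42.085): [(35.6021, 60.4874) (30.655, 45.0206) (46, 37.3791) (46, 62.1072)]  |A|=266.1306
9. canonical 4-gon: [(35.6021, 60.4874) (30.655, 45.0206) (46, 37.3791) (46, 62.1072)]
10. shoelace: 266.1306

Area of P4's cell: 266.1306 (4 vertices)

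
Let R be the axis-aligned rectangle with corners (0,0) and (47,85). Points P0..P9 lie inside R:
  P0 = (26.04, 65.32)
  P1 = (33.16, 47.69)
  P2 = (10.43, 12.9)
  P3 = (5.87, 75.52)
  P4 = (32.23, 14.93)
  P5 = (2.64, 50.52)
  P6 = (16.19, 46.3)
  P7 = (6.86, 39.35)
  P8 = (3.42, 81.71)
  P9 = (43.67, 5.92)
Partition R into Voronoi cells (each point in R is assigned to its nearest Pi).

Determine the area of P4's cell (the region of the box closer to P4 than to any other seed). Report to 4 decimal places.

Area of P4's cell: 608.3890

1. box [0,47]×[0,85]: [(0, 0) (47, 0) (47, 85) (0, 85)]
2. ⊥bis P4·P0 via (29.135,40.125): [(0, 36.546) (0, 0) (47, 0) (47, 42.3196)]  |A|=1853.341
3. ⊥bis P4·P1 via (32.695,31.31): [(0, 32.2382) (0, 0) (47, 0) (47, 30.9039)]  |A|=1483.8384
4. ⊥bis P4·P2 via (21.33,13.915): [(19.6758, 31.6796) (22.6258, 0) (47, 0) (47, 30.9039)]  |A|=808.2957
5. ⊥bis P4·P3 via (19.05,45.225): [(19.6758, 31.6796) (22.6258, 0) (47, 0) (47, 30.9039)]  |A|=808.2957
6. ⊥bis P4·P5 via (17.435,32.725): [(19.6758, 31.6796) (22.6258, 0) (47, 0) (47, 30.9039)]  |A|=808.2957
7. ⊥bis P4·P6 via (24.21,30.615): [(25.944, 31.5016) (19.9765, 28.4503) (22.6258, 0) (47, 0) (47, 30.9039)]  |A|=798.2015
8. ⊥bis P4·P7 via (19.545,27.14): [(25.944, 31.5016) (21.6105, 29.2858) (20.0497, 27.6643) (22.6258, 0) (47, 0) (47, 30.9039)]  |A|=797.5288
9. ⊥bis P4·P8 via (17.825,48.32): [(25.944, 31.5016) (21.6105, 29.2858) (20.0497, 27.6643) (22.6258, 0) (47, 0) (47, 30.9039)]  |A|=797.5288
10. ⊥bis P4·P9 via (37.95,10.425): [(25.944, 31.5016) (21.6105, 29.2858) (20.0497, 27.6643) (22.6258, 0) (29.7394, 0) (47, 21.9158) (47, 30.9039)]  |A|=608.389
11. canonical 7-gon: [(25.944, 31.5016) (21.6105, 29.2858) (20.0497, 27.6643) (22.6258, 0) (29.7394, 0) (47, 21.9158) (47, 30.9039)]
12. shoelace: 608.389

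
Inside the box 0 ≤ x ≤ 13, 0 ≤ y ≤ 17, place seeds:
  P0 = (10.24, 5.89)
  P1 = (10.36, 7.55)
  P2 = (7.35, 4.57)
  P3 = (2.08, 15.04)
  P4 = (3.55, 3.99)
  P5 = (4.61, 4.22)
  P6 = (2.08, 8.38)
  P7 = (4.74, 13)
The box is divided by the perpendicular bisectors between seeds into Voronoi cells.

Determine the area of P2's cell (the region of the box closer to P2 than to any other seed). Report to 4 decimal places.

Area of P2's cell: 26.5902

1. box [0,13]×[0,17]: [(0, 0) (13, 0) (13, 17) (0, 17)]
2. ⊥bis P2·P0 via (8.795,5.23): [(0, 0) (11.1838, 0) (3.4191, 17) (0, 17)]  |A|=124.1244
3. ⊥bis P2·P1 via (8.855,6.06): [(0, 15.0041) (0, 0) (11.1838, 0) (8.0398, 6.8834)]  |A|=98.8065
4. ⊥bis P2·P3 via (4.715,9.805): [(5.0035, 9.9502) (0, 7.4317) (0, 0) (11.1838, 0) (8.0398, 6.8834)]  |A|=79.8621
5. ⊥bis P2·P4 via (5.45,4.28): [(5.0035, 9.9502) (4.6144, 9.7544) (6.1033, 0) (11.1838, 0) (8.0398, 6.8834)]  |A|=32.9486
6. ⊥bis P2·P5 via (5.98,4.395): [(5.3099, 9.6408) (6.5414, 0) (11.1838, 0) (8.0398, 6.8834)]  |A|=27.439
7. ⊥bis P2·P6 via (4.715,6.475): [(6.2889, 8.652) (5.5643, 7.6497) (6.5414, 0) (11.1838, 0) (8.0398, 6.8834)]  |A|=26.5902
8. ⊥bis P2·P7 via (6.045,8.785): [(6.2889, 8.652) (5.5643, 7.6497) (6.5414, 0) (11.1838, 0) (8.0398, 6.8834)]  |A|=26.5902
9. canonical 5-gon: [(6.2889, 8.652) (5.5643, 7.6497) (6.5414, 0) (11.1838, 0) (8.0398, 6.8834)]
10. shoelace: 26.5902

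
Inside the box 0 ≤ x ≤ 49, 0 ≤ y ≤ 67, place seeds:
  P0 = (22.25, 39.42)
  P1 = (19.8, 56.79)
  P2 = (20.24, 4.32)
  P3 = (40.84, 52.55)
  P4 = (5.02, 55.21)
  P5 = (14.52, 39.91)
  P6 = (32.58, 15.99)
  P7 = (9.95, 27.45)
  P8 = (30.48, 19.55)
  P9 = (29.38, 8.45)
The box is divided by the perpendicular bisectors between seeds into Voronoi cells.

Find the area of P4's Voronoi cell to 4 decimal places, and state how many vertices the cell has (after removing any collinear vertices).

Area of P4's cell: 264.5714 (4 vertices)

1. box [0,49]×[0,67]: [(0, 0) (49, 0) (49, 67) (0, 67)]
2. ⊥bis P4·P0 via (13.635,47.315): [(0, 32.4365) (31.6748, 67) (0, 67)]  |A|=547.3959
3. ⊥bis P4·P1 via (12.41,56): [(0, 32.4365) (13.3694, 47.0252) (11.2341, 67) (0, 67)]  |A|=343.2461
4. ⊥bis P4·P2 via (12.63,29.765): [(0, 32.4365) (13.3694, 47.0252) (11.2341, 67) (0, 67)]  |A|=343.2461
5. ⊥bis P4·P3 via (22.93,53.88): [(0, 32.4365) (13.3694, 47.0252) (11.2341, 67) (0, 67)]  |A|=343.2461
6. ⊥bis P4·P5 via (9.77,47.56): [(0, 41.4937) (13.0918, 49.6225) (11.2341, 67) (0, 67)]  |A|=264.5714
7. ⊥bis P4·P6 via (18.8,35.6): [(0, 41.4937) (13.0918, 49.6225) (11.2341, 67) (0, 67)]  |A|=264.5714
8. ⊥bis P4·P7 via (7.485,41.33): [(0, 41.4937) (13.0918, 49.6225) (11.2341, 67) (0, 67)]  |A|=264.5714
9. ⊥bis P4·P8 via (17.75,37.38): [(0, 41.4937) (13.0918, 49.6225) (11.2341, 67) (0, 67)]  |A|=264.5714
10. ⊥bis P4·P9 via (17.2,31.83): [(0, 41.4937) (13.0918, 49.6225) (11.2341, 67) (0, 67)]  |A|=264.5714
11. canonical 4-gon: [(0, 41.4937) (13.0918, 49.6225) (11.2341, 67) (0, 67)]
12. shoelace: 264.5714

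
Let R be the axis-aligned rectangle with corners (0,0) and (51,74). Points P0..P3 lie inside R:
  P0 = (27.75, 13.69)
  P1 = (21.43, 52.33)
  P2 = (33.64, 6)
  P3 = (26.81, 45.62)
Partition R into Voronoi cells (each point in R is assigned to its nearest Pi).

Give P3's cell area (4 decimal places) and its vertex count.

Area of P3's cell: 1044.4224 (4 vertices)

1. box [0,51]×[0,74]: [(0, 0) (51, 0) (51, 74) (0, 74)]
2. ⊥bis P3·P0 via (27.28,29.655): [(0, 28.8519) (51, 30.3533) (51, 74) (0, 74)]  |A|=2264.2675
3. ⊥bis P3·P1 via (24.12,48.975): [(0, 29.6359) (0, 28.8519) (51, 30.3533) (51, 70.5271)]  |A|=1044.4224
4. ⊥bis P3·P2 via (30.225,25.81): [(0, 29.6359) (0, 28.8519) (51, 30.3533) (51, 70.5271)]  |A|=1044.4224
5. canonical 4-gon: [(0, 29.6359) (0, 28.8519) (51, 30.3533) (51, 70.5271)]
6. shoelace: 1044.4224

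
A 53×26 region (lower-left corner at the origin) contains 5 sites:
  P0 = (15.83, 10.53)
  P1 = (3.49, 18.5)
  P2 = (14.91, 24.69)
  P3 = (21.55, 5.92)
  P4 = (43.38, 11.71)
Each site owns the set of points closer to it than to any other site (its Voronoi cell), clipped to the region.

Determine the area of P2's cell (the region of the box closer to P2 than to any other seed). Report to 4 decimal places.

Area of P2's cell: 175.4922

1. box [0,53]×[0,26]: [(0, 0) (53, 0) (53, 26) (0, 26)]
2. ⊥bis P2·P0 via (15.37,17.61): [(0, 16.6114) (53, 20.0549) (53, 26) (0, 26)]  |A|=406.3438
3. ⊥bis P2·P1 via (9.2,21.595): [(11.4964, 17.3583) (53, 20.0549) (53, 26) (6.8124, 26)]  |A|=322.9411
4. ⊥bis P2·P3 via (18.23,15.305): [(11.4964, 17.3583) (26.8552, 18.3562) (48.4627, 26) (6.8124, 26)]  |A|=227.8831
5. ⊥bis P2·P4 via (29.145,18.2): [(11.4964, 17.3583) (26.8552, 18.3562) (29.6702, 19.3521) (32.7012, 26) (6.8124, 26)]  |A|=175.4922
6. canonical 5-gon: [(11.4964, 17.3583) (26.8552, 18.3562) (29.6702, 19.3521) (32.7012, 26) (6.8124, 26)]
7. shoelace: 175.4922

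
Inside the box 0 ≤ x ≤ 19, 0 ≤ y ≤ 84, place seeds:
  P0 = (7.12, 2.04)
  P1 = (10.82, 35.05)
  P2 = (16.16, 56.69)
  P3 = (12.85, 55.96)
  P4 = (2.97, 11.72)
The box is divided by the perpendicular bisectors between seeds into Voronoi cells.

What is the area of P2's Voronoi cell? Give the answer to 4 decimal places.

Area of P2's cell: 246.1057

1. box [0,19]×[0,84]: [(0, 0) (19, 0) (19, 84) (0, 84)]
2. ⊥bis P2·P0 via (11.64,29.365): [(0, 31.2904) (19, 28.1475) (19, 84) (0, 84)]  |A|=1031.3392
3. ⊥bis P2·P1 via (13.49,45.87): [(0, 49.1989) (19, 44.5103) (19, 84) (0, 84)]  |A|=705.7627
4. ⊥bis P2·P3 via (14.505,56.325): [(17.0019, 45.0034) (19, 44.5103) (19, 84) (8.4015, 84)]  |A|=246.1057
5. ⊥bis P2·P4 via (9.565,34.205): [(17.0019, 45.0034) (19, 44.5103) (19, 84) (8.4015, 84)]  |A|=246.1057
6. canonical 4-gon: [(17.0019, 45.0034) (19, 44.5103) (19, 84) (8.4015, 84)]
7. shoelace: 246.1057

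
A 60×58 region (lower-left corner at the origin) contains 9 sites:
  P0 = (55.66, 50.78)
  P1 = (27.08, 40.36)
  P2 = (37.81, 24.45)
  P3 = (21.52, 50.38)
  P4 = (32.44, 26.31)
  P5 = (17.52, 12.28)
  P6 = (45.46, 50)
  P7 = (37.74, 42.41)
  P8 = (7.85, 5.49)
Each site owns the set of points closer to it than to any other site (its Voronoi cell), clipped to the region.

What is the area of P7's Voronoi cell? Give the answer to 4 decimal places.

Area of P7's cell: 235.4693

1. box [0,60]×[0,58]: [(0, 0) (60, 0) (60, 58) (0, 58)]
2. ⊥bis P7·P0 via (46.7,46.595): [(0, 0) (60, 0) (60, 18.12) (41.373, 58) (0, 58)]  |A|=3108.5773
3. ⊥bis P7·P1 via (32.41,41.385): [(40.3687, 0) (60, 0) (60, 18.12) (41.373, 58) (29.2148, 58)]  |A|=1090.6569
4. ⊥bis P7·P2 via (37.775,33.43): [(33.9427, 33.4151) (52.8217, 33.4886) (41.373, 58) (29.2148, 58)]  |A|=381.2501
5. ⊥bis P7·P3 via (29.63,46.395): [(30.9356, 49.052) (33.9427, 33.4151) (52.8217, 33.4886) (41.373, 58) (35.3323, 58)]  |A|=353.8803
6. ⊥bis P7·P4 via (35.09,34.36): [(30.9356, 49.052) (33.6711, 34.8271) (37.9135, 33.4305) (52.8217, 33.4886) (41.373, 58) (35.3323, 58)]  |A|=351.0748
7. ⊥bis P7·P5 via (27.63,27.345): [(30.9356, 49.052) (33.6711, 34.8271) (37.9135, 33.4305) (52.8217, 33.4886) (41.373, 58) (35.3323, 58)]  |A|=351.0748
8. ⊥bis P7·P6 via (41.6,46.205): [(33.5566, 54.3862) (30.9356, 49.052) (33.6711, 34.8271) (37.9135, 33.4305) (52.8217, 33.4886) (51.6627, 35.9699)]  |A|=235.4693
9. ⊥bis P7·P8 via (22.795,23.95): [(33.5566, 54.3862) (30.9356, 49.052) (33.6711, 34.8271) (37.9135, 33.4305) (52.8217, 33.4886) (51.6627, 35.9699)]  |A|=235.4693
10. canonical 6-gon: [(33.5566, 54.3862) (30.9356, 49.052) (33.6711, 34.8271) (37.9135, 33.4305) (52.8217, 33.4886) (51.6627, 35.9699)]
11. shoelace: 235.4693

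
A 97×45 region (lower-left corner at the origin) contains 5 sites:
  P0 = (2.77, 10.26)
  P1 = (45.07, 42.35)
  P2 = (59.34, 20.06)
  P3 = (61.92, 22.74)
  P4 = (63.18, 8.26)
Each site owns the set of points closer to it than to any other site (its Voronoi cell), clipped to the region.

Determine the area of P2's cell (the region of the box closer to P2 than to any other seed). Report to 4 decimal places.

Area of P2's cell: 472.3546

1. box [0,97]×[0,45]: [(0, 0) (97, 0) (97, 45) (0, 45)]
2. ⊥bis P2·P0 via (31.055,15.16): [(33.6813, 0) (97, 0) (97, 45) (25.8856, 45)]  |A|=3024.7451
3. ⊥bis P2·P1 via (52.205,31.205): [(30.6644, 17.4148) (33.6813, 0) (97, 0) (97, 45) (73.753, 45)]  |A|=2364.5279
4. ⊥bis P2·P3 via (60.63,21.4): [(51.1479, 30.5283) (30.6644, 17.4148) (33.6813, 0) (82.8595, 0)]  |A|=948.8012
5. ⊥bis P2·P4 via (61.26,14.16): [(66.4098, 15.8359) (51.1479, 30.5283) (30.6644, 17.4148) (32.8309, 4.9085)]  |A|=472.3546
6. canonical 4-gon: [(66.4098, 15.8359) (51.1479, 30.5283) (30.6644, 17.4148) (32.8309, 4.9085)]
7. shoelace: 472.3546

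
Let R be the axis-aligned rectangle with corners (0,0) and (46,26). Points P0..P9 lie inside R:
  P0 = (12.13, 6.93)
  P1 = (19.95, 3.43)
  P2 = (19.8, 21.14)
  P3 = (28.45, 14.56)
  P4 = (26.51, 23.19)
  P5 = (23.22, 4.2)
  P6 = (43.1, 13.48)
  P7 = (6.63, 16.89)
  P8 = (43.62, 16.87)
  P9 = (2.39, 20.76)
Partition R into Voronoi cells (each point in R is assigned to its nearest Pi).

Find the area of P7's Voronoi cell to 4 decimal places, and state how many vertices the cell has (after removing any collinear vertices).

Area of P7's cell: 134.9736 (4 vertices)

1. box [0,46]×[0,26]: [(0, 0) (46, 0) (46, 26) (0, 26)]
2. ⊥bis P7·P0 via (9.38,11.91): [(0, 6.7303) (34.8957, 26) (0, 26)]  |A|=336.2153
3. ⊥bis P7·P1 via (13.29,10.16): [(0, 6.7303) (22.2274, 19.0045) (29.2965, 26) (0, 26)]  |A|=316.6305
4. ⊥bis P7·P2 via (13.215,19.015): [(0, 6.7303) (14.581, 14.782) (10.9609, 26) (0, 26)]  |A|=201.9654
5. ⊥bis P7·P3 via (17.54,15.725): [(0, 6.7303) (14.581, 14.782) (10.9609, 26) (0, 26)]  |A|=201.9654
6. ⊥bis P7·P4 via (16.57,20.04): [(0, 6.7303) (14.581, 14.782) (10.9609, 26) (0, 26)]  |A|=201.9654
7. ⊥bis P7·P5 via (14.925,10.545): [(0, 6.7303) (14.581, 14.782) (10.9609, 26) (0, 26)]  |A|=201.9654
8. ⊥bis P7·P6 via (24.865,15.185): [(0, 6.7303) (14.581, 14.782) (10.9609, 26) (0, 26)]  |A|=201.9654
9. ⊥bis P7·P8 via (25.125,16.88): [(0, 6.7303) (14.581, 14.782) (10.9609, 26) (0, 26)]  |A|=201.9654
10. ⊥bis P7·P9 via (4.51,18.825): [(0, 13.8838) (0, 6.7303) (14.581, 14.782) (10.9865, 25.9207)]  |A|=134.9736
11. canonical 4-gon: [(0, 13.8838) (0, 6.7303) (14.581, 14.782) (10.9865, 25.9207)]
12. shoelace: 134.9736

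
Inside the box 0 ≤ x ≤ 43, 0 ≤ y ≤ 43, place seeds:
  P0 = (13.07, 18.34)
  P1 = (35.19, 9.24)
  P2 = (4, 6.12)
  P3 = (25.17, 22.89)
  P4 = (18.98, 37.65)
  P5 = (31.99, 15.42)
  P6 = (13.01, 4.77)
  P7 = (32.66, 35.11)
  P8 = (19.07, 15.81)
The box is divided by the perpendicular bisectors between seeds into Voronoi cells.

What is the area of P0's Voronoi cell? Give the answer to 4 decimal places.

1. box [0,43]×[0,43]: [(0, 0) (43, 0) (43, 43) (0, 43)]
2. ⊥bis P0·P1 via (24.13,13.79): [(0, 0) (18.4569, 0) (36.1468, 43) (0, 43)]  |A|=1173.9789
3. ⊥bis P0·P2 via (8.535,12.23): [(0, 18.5649) (19.9904, 3.7275) (36.1468, 43) (0, 43)]  |A|=954.02
4. ⊥bis P0·P3 via (19.12,20.615): [(0, 18.5649) (19.9904, 3.7275) (22.8533, 10.6868) (10.7025, 43) (0, 43)]  |A|=542.9265
5. ⊥bis P0·P4 via (16.025,27.995): [(0, 32.8996) (0, 18.5649) (19.9904, 3.7275) (22.8533, 10.6868) (16.3865, 27.8844)]  |A|=379.284
6. ⊥bis P0·P5 via (22.53,16.88): [(0, 32.8996) (0, 18.5649) (19.9904, 3.7275) (20.8062, 5.7105) (21.9464, 13.0986) (16.3865, 27.8844)]  |A|=374.5586
7. ⊥bis P0·P6 via (13.04,11.555): [(0, 32.8996) (0, 18.5649) (9.4229, 11.571) (21.7023, 11.5167) (21.9464, 13.0986) (16.3865, 27.8844)]  |A|=325.2092
8. ⊥bis P0·P7 via (22.865,26.725): [(0, 32.8996) (0, 18.5649) (9.4229, 11.571) (21.7023, 11.5167) (21.9464, 13.0986) (16.3865, 27.8844)]  |A|=325.2092
9. ⊥bis P0·P8 via (16.07,17.075): [(0, 32.8996) (0, 18.5649) (9.4229, 11.571) (13.7411, 11.5519) (18.3859, 22.5672) (16.3865, 27.8844)]  |A|=277.3079
10. canonical 6-gon: [(0, 32.8996) (0, 18.5649) (9.4229, 11.571) (13.7411, 11.5519) (18.3859, 22.5672) (16.3865, 27.8844)]
11. shoelace: 277.3079

Area of P0's cell: 277.3079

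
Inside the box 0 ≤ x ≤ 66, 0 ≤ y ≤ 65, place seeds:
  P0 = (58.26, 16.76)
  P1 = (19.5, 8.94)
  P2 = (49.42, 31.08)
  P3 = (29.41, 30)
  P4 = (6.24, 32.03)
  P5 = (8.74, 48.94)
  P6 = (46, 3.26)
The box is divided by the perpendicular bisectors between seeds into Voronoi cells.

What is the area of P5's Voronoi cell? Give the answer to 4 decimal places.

1. box [0,66]×[0,65]: [(0, 0) (66, 0) (66, 65) (0, 65)]
2. ⊥bis P5·P0 via (33.5,32.85): [(0, 0) (12.1528, 0) (54.3923, 65) (0, 65)]  |A|=2162.7162
3. ⊥bis P5·P1 via (14.12,28.94): [(0, 25.1417) (34.5263, 34.4293) (54.3923, 65) (0, 65)]  |A|=1519.4848
4. ⊥bis P5·P2 via (29.08,40.01): [(0, 25.1417) (25.5724, 32.0207) (40.0515, 65) (0, 65)]  |A|=1170.0716
5. ⊥bis P5·P3 via (19.075,39.47): [(0, 25.1417) (7.8909, 27.2644) (37.8284, 59.9363) (40.0515, 65) (0, 65)]  |A|=952.4236
6. ⊥bis P5·P4 via (7.49,40.485): [(0, 41.5923) (18.5119, 38.8555) (37.8284, 59.9363) (40.0515, 65) (0, 65)]  |A|=765.6972
7. ⊥bis P5·P6 via (27.37,26.1): [(0, 41.5923) (18.5119, 38.8555) (37.8284, 59.9363) (40.0515, 65) (0, 65)]  |A|=765.6972
8. canonical 5-gon: [(0, 41.5923) (18.5119, 38.8555) (37.8284, 59.9363) (40.0515, 65) (0, 65)]
9. shoelace: 765.6972

Area of P5's cell: 765.6972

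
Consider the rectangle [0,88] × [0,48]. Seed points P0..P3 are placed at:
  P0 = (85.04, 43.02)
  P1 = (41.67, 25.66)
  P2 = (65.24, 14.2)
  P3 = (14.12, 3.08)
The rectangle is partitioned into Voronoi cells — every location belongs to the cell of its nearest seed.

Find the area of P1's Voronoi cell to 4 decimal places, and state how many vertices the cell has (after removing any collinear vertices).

1. box [0,88]×[0,48]: [(0, 0) (88, 0) (88, 48) (0, 48)]
2. ⊥bis P1·P0 via (63.355,34.34): [(0, 0) (77.1005, 0) (57.8872, 48) (0, 48)]  |A|=3239.7053
3. ⊥bis P1·P2 via (53.455,19.93): [(0, 0) (43.7648, 0) (62.0484, 37.6042) (57.8872, 48) (0, 48)]  |A|=2612.9239
4. ⊥bis P1·P3 via (27.895,14.37): [(39.6727, 0) (43.7648, 0) (62.0484, 37.6042) (57.8872, 48) (0.3318, 48)]  |A|=1652.8161
5. canonical 5-gon: [(39.6727, 0) (43.7648, 0) (62.0484, 37.6042) (57.8872, 48) (0.3318, 48)]
6. shoelace: 1652.8161

Area of P1's cell: 1652.8161 (5 vertices)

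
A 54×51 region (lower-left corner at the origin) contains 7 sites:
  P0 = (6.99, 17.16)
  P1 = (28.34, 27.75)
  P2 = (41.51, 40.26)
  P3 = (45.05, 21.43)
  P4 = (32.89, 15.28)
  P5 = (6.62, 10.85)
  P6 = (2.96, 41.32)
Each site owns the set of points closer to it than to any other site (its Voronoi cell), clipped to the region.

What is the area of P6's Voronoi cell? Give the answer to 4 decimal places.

1. box [0,54]×[0,51]: [(0, 0) (54, 0) (54, 51) (0, 51)]
2. ⊥bis P6·P0 via (4.975,29.24): [(0, 28.4101) (54, 37.4176) (54, 51) (0, 51)]  |A|=976.6509
3. ⊥bis P6·P1 via (15.65,34.535): [(0, 28.4101) (13.587, 30.6765) (24.4534, 51) (0, 51)]  |A|=401.9529
4. ⊥bis P6·P2 via (22.235,40.79): [(0, 28.4101) (13.587, 30.6765) (22.4107, 47.1795) (22.5157, 51) (0, 51)]  |A|=398.2515
5. ⊥bis P6·P3 via (24.005,31.375): [(0, 28.4101) (13.587, 30.6765) (22.4107, 47.1795) (22.5157, 51) (0, 51)]  |A|=398.2515
6. ⊥bis P6·P4 via (17.925,28.3): [(0, 28.4101) (13.587, 30.6765) (22.4107, 47.1795) (22.5157, 51) (0, 51)]  |A|=398.2515
7. ⊥bis P6·P5 via (4.79,26.085): [(0, 28.4101) (13.587, 30.6765) (22.4107, 47.1795) (22.5157, 51) (0, 51)]  |A|=398.2515
8. canonical 5-gon: [(0, 28.4101) (13.587, 30.6765) (22.4107, 47.1795) (22.5157, 51) (0, 51)]
9. shoelace: 398.2515

Area of P6's cell: 398.2515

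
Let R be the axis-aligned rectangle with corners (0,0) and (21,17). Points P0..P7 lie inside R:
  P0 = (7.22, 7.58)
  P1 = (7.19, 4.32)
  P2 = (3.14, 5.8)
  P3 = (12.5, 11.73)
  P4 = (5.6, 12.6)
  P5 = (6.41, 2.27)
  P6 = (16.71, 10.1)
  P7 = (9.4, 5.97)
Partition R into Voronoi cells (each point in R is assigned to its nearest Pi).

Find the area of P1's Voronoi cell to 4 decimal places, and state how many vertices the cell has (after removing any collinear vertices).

1. box [0,21]×[0,17]: [(0, 0) (21, 0) (21, 17) (0, 17)]
2. ⊥bis P1·P0 via (7.205,5.95): [(0, 6.0163) (0, 0) (21, 0) (21, 5.8231)]  |A|=124.3132
3. ⊥bis P1·P2 via (5.165,5.06): [(5.496, 5.9657) (3.3159, 0) (21, 0) (21, 5.8231)]  |A|=97.8896
4. ⊥bis P1·P3 via (9.845,8.025): [(12.8126, 5.8984) (5.496, 5.9657) (3.3159, 0) (21, 0) (21, 0.0313)]  |A|=74.1801
5. ⊥bis P1·P4 via (6.395,8.46): [(12.8126, 5.8984) (5.496, 5.9657) (3.3159, 0) (21, 0) (21, 0.0313)]  |A|=74.1801
6. ⊥bis P1·P5 via (6.8,3.295): [(12.8126, 5.8984) (5.496, 5.9657) (4.7983, 4.0566) (15.4599, 0) (21, 0) (21, 0.0313)]  |A|=49.5483
7. ⊥bis P1·P6 via (11.95,7.21): [(12.746, 5.899) (5.496, 5.9657) (4.7983, 4.0566) (15.4599, 0) (16.3275, 0)]  |A|=35.4444
8. ⊥bis P1·P7 via (8.295,5.145): [(7.6974, 5.9455) (5.496, 5.9657) (4.7983, 4.0566) (10.8175, 1.7664)]  |A|=11.1128
9. canonical 4-gon: [(7.6974, 5.9455) (5.496, 5.9657) (4.7983, 4.0566) (10.8175, 1.7664)]
10. shoelace: 11.1128

Area of P1's cell: 11.1128 (4 vertices)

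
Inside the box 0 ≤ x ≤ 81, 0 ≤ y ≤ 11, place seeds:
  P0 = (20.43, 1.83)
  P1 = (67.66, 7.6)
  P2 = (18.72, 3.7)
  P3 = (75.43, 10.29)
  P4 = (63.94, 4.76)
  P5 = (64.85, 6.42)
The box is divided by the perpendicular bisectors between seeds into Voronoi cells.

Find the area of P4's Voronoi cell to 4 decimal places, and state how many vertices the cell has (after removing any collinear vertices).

1. box [0,81]×[0,11]: [(0, 0) (81, 0) (81, 11) (0, 11)]
2. ⊥bis P4·P0 via (42.185,3.295): [(42.4069, 0) (81, 0) (81, 11) (41.6661, 11)]  |A|=428.5984
3. ⊥bis P4·P1 via (65.8,6.18): [(42.4069, 0) (70.5181, 0) (62.1202, 11) (41.6661, 11)]  |A|=267.1089
4. ⊥bis P4·P2 via (41.33,4.23): [(42.4069, 0) (70.5181, 0) (62.1202, 11) (41.6661, 11)]  |A|=267.1089
5. ⊥bis P4·P3 via (69.685,7.525): [(42.4069, 0) (70.5181, 0) (62.1202, 11) (41.6661, 11)]  |A|=267.1089
6. ⊥bis P4·P5 via (64.395,5.59): [(42.4069, 0) (70.5181, 0) (67.5858, 3.8408) (54.5262, 11) (41.6661, 11)]  |A|=239.9254
7. canonical 5-gon: [(42.4069, 0) (70.5181, 0) (67.5858, 3.8408) (54.5262, 11) (41.6661, 11)]
8. shoelace: 239.9254

Area of P4's cell: 239.9254 (5 vertices)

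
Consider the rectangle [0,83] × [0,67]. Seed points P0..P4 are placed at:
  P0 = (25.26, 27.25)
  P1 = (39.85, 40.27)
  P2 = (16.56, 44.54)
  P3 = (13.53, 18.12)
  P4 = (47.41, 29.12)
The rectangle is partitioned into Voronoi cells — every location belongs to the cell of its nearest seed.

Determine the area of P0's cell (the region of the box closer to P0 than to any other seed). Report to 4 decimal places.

Area of P0's cell: 482.3522

1. box [0,83]×[0,67]: [(0, 0) (83, 0) (83, 67) (0, 67)]
2. ⊥bis P0·P1 via (32.555,33.76): [(0, 0) (62.6822, 0) (2.8919, 67) (0, 67)]  |A|=2196.7305
3. ⊥bis P0·P2 via (20.91,35.895): [(0, 25.3735) (0, 0) (62.6822, 0) (27.6315, 39.2772)]  |A|=1581.5424
4. ⊥bis P0·P3 via (19.395,22.685): [(12.433, 31.6296) (37.0518, 0) (62.6822, 0) (27.6315, 39.2772)]  |A|=837.842
5. ⊥bis P0·P4 via (36.335,28.185): [(12.433, 31.6296) (37.0518, 0) (38.7145, 0) (36.2101, 29.6641) (27.6315, 39.2772)]  |A|=482.3522
6. canonical 5-gon: [(12.433, 31.6296) (37.0518, 0) (38.7145, 0) (36.2101, 29.6641) (27.6315, 39.2772)]
7. shoelace: 482.3522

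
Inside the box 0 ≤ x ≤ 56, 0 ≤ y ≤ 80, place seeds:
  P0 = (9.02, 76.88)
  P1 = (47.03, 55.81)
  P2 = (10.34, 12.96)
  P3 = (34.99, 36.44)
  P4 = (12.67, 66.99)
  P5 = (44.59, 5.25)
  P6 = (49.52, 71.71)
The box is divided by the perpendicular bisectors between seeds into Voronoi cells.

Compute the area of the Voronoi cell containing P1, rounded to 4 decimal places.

Area of P1's cell: 519.3404

1. box [0,56]×[0,80]: [(0, 0) (56, 0) (56, 80) (0, 80)]
2. ⊥bis P1·P0 via (28.025,66.345): [(0, 15.7883) (0, 0) (56, 0) (56, 80) (35.5943, 80)]  |A|=3337.2128
3. ⊥bis P1·P2 via (28.685,34.385): [(16.2234, 45.0551) (56, 10.9967) (56, 80) (35.5943, 80)]  |A|=1728.8931
4. ⊥bis P1·P3 via (41.01,46.125): [(23.0164, 57.3095) (56, 36.8075) (56, 80) (35.5943, 80)]  |A|=943.83
5. ⊥bis P1·P4 via (29.85,61.4): [(27.5933, 54.4645) (56, 36.8075) (56, 80) (35.902, 80)]  |A|=870.0825
6. ⊥bis P1·P5 via (45.81,30.53): [(27.5933, 54.4645) (56, 36.8075) (56, 80) (35.902, 80)]  |A|=870.0825
7. ⊥bis P1·P6 via (48.275,63.76): [(31.474, 66.3911) (27.5933, 54.4645) (56, 36.8075) (56, 62.5502)]  |A|=519.3404
8. canonical 4-gon: [(31.474, 66.3911) (27.5933, 54.4645) (56, 36.8075) (56, 62.5502)]
9. shoelace: 519.3404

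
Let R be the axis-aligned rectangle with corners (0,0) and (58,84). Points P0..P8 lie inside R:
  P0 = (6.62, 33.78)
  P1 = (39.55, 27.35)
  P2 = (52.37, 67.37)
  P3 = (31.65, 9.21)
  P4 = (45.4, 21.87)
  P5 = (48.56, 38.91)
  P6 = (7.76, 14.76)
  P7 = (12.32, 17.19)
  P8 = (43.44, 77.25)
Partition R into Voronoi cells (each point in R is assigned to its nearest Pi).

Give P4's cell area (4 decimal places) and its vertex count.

Area of P4's cell: 428.1382 (5 vertices)

1. box [0,58]×[0,84]: [(0, 0) (58, 0) (58, 84) (0, 84)]
2. ⊥bis P4·P0 via (26.01,27.825): [(17.4645, 0) (58, 0) (58, 84) (43.2623, 84)]  |A|=2321.4757
3. ⊥bis P4·P1 via (42.475,24.61): [(19.4215, 0) (58, 0) (58, 41.1832)]  |A|=794.3928
4. ⊥bis P4·P2 via (48.885,44.62): [(19.4215, 0) (58, 0) (58, 41.1832)]  |A|=794.3928
5. ⊥bis P4·P3 via (38.525,15.54): [(36.2714, 17.9876) (52.8331, 0) (58, 0) (58, 41.1832)]  |A|=493.8961
6. ⊥bis P4·P5 via (46.98,30.39): [(47.7548, 30.2463) (36.2714, 17.9876) (52.8331, 0) (58, 0) (58, 28.3464)]  |A|=428.1382
7. ⊥bis P4·P6 via (26.58,18.315): [(47.7548, 30.2463) (36.2714, 17.9876) (52.8331, 0) (58, 0) (58, 28.3464)]  |A|=428.1382
8. ⊥bis P4·P7 via (28.86,19.53): [(47.7548, 30.2463) (36.2714, 17.9876) (52.8331, 0) (58, 0) (58, 28.3464)]  |A|=428.1382
9. ⊥bis P4·P8 via (44.42,49.56): [(47.7548, 30.2463) (36.2714, 17.9876) (52.8331, 0) (58, 0) (58, 28.3464)]  |A|=428.1382
10. canonical 5-gon: [(47.7548, 30.2463) (36.2714, 17.9876) (52.8331, 0) (58, 0) (58, 28.3464)]
11. shoelace: 428.1382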